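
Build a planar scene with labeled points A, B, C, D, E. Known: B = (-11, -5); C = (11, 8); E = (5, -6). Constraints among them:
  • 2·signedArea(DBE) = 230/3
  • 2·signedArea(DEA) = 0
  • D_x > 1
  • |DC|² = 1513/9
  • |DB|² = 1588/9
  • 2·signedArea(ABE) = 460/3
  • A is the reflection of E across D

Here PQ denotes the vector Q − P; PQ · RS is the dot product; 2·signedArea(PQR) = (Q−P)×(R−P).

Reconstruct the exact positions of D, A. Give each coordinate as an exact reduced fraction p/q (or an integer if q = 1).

A = (-5/3, 4)
D = (5/3, -1)

1. D_x = 5/3  [line 1·x + 16·y + 43/3 = 0 ∩ |DB|² = 1588/9]
2. D_y = -1  [line 1·x + 16·y + 43/3 = 0 ∩ |DB|² = 1588/9]
   → D = (5/3, -1)
3. A_x = -5/3  [2·signedArea(DEA) = 0 ∩ A is the reflection of E across D]
4. A_y = 4  [2·signedArea(DEA) = 0 ∩ A is the reflection of E across D]
   → A = (-5/3, 4)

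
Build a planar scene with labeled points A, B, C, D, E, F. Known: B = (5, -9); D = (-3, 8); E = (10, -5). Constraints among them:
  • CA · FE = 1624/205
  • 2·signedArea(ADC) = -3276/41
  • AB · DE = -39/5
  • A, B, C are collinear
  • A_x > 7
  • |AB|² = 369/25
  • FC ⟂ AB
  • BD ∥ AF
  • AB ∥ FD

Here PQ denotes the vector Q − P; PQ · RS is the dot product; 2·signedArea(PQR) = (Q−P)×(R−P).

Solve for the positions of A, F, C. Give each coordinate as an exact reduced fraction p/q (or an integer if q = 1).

A = (8, -33/5)
C = (468/41, -793/205)
F = (0, 52/5)

1. A_x = 8  [line -13·x + 13·y + 949/5 = 0 ∩ |AB|² = 369/25]
2. A_y = -33/5  [line -13·x + 13·y + 949/5 = 0 ∩ |AB|² = 369/25]
   → A = (8, -33/5)
3. F_x = 0  [AB ∥ FD ∩ BD ∥ AF]
4. F_y = 52/5  [AB ∥ FD ∩ BD ∥ AF]
   → F = (0, 52/5)
5. C_x = 468/41  [2·signedArea(ADC) = -3276/41 ∩ A, B, C are collinear]
6. C_y = -793/205  [2·signedArea(ADC) = -3276/41 ∩ A, B, C are collinear]
   → C = (468/41, -793/205)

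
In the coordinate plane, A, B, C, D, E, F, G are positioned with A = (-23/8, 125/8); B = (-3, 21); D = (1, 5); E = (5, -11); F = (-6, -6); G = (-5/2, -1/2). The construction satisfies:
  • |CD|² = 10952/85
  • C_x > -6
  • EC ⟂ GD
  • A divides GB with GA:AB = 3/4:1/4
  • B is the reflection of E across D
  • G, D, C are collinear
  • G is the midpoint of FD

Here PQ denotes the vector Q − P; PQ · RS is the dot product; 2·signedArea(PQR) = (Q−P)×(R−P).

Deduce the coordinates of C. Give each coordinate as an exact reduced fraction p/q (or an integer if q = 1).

C = (-433/85, -389/85)

1. C_x = -433/85  [G, D, C are collinear ∩ EC ⟂ GD]
2. C_y = -389/85  [G, D, C are collinear ∩ EC ⟂ GD]
   → C = (-433/85, -389/85)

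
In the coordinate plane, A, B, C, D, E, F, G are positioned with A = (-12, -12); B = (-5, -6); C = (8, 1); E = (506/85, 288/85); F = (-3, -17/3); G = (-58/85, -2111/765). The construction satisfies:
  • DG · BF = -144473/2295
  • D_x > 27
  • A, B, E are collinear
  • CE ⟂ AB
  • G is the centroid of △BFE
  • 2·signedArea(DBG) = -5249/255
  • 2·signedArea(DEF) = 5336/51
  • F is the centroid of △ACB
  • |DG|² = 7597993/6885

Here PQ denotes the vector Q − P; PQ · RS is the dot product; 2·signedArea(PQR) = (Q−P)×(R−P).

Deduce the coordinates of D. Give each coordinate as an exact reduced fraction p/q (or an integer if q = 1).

1. D_x = 28  [2·signedArea(DEF) = 5336/51 ∩ DG · BF = -144473/2295]
2. D_y = 14  [2·signedArea(DEF) = 5336/51 ∩ DG · BF = -144473/2295]
   → D = (28, 14)

D = (28, 14)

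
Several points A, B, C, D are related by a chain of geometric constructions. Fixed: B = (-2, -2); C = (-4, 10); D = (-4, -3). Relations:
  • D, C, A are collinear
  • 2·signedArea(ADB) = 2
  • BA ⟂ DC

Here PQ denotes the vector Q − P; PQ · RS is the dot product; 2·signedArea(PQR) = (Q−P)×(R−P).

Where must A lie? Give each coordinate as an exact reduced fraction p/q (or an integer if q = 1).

1. A_x = -4  [D, C, A are collinear ∩ BA ⟂ DC]
2. A_y = -2  [D, C, A are collinear ∩ BA ⟂ DC]
   → A = (-4, -2)

A = (-4, -2)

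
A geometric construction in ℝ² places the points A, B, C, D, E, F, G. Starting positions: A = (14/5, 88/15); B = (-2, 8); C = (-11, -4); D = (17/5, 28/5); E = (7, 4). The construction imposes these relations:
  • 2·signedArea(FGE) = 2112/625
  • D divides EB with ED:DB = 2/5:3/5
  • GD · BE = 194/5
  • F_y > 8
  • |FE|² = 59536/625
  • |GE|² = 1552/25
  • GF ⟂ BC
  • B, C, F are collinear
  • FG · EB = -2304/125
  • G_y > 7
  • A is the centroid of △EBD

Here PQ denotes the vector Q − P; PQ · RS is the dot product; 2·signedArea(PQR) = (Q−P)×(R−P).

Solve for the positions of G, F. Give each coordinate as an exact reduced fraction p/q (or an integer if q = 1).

F = (-217/125, 1044/125)
G = (-1/5, 36/5)

1. G_x = -1/5  [line -9·x + 4·y + -153/5 = 0 ∩ |GE|² = 1552/25]
2. G_y = 36/5  [line -9·x + 4·y + -153/5 = 0 ∩ |GE|² = 1552/25]
   → G = (-1/5, 36/5)
3. F_x = -217/125  [B, C, F are collinear ∩ GF ⟂ BC]
4. F_y = 1044/125  [B, C, F are collinear ∩ GF ⟂ BC]
   → F = (-217/125, 1044/125)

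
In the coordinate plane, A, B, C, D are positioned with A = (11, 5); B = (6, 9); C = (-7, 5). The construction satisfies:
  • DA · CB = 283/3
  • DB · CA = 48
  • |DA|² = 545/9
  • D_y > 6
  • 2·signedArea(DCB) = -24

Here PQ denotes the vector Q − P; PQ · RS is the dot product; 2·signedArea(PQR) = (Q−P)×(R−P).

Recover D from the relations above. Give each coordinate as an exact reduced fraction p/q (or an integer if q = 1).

1. D_x = 10/3  [DB · CA = 48 ∩ 2·signedArea(DCB) = -24]
2. D_y = 19/3  [DB · CA = 48 ∩ 2·signedArea(DCB) = -24]
   → D = (10/3, 19/3)

D = (10/3, 19/3)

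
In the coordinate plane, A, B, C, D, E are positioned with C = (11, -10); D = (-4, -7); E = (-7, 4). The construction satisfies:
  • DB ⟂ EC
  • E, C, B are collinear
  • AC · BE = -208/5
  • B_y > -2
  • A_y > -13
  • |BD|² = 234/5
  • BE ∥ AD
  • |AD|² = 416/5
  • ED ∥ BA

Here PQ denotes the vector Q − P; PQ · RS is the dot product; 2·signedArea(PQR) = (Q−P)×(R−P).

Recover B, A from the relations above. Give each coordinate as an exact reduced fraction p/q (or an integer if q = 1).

A = (16/5, -63/5)
B = (1/5, -8/5)

1. B_x = 1/5  [E, C, B are collinear ∩ DB ⟂ EC]
2. B_y = -8/5  [E, C, B are collinear ∩ DB ⟂ EC]
   → B = (1/5, -8/5)
3. A_x = 16/5  [BE ∥ AD ∩ ED ∥ BA]
4. A_y = -63/5  [BE ∥ AD ∩ ED ∥ BA]
   → A = (16/5, -63/5)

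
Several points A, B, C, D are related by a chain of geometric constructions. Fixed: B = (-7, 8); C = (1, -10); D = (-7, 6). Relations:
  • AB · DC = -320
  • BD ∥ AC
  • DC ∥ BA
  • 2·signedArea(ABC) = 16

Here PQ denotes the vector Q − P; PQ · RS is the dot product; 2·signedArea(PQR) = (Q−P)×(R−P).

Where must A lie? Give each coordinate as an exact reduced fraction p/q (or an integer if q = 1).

1. A_x = 1  [BD ∥ AC ∩ DC ∥ BA]
2. A_y = -8  [BD ∥ AC ∩ DC ∥ BA]
   → A = (1, -8)

A = (1, -8)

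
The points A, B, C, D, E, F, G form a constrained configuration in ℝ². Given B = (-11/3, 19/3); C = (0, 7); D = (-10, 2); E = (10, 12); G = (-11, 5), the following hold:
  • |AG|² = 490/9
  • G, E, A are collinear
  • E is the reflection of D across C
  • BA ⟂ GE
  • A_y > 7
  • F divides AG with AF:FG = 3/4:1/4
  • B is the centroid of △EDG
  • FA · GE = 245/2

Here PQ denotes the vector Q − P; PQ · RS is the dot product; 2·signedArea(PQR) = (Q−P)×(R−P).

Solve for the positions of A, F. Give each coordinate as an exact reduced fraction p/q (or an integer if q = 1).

1. A_x = -4  [G, E, A are collinear ∩ BA ⟂ GE]
2. A_y = 22/3  [G, E, A are collinear ∩ BA ⟂ GE]
   → A = (-4, 22/3)
3. F_x = -37/4  [F divides AG with AF:FG = 3/4:1/4]
4. F_y = 67/12  [F divides AG with AF:FG = 3/4:1/4]
   → F = (-37/4, 67/12)

A = (-4, 22/3)
F = (-37/4, 67/12)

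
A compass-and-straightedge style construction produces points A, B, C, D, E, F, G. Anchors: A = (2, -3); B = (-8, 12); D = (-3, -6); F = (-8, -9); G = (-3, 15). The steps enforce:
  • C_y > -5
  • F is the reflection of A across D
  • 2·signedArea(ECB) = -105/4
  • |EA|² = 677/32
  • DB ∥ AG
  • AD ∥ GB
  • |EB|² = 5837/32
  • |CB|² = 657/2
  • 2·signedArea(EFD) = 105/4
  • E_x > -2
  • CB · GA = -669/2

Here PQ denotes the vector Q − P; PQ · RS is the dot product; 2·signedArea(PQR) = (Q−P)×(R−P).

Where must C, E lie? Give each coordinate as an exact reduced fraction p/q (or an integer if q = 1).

1. C_x = -1/2  [line -5·x + 18·y + 157/2 = 0 ∩ |CB|² = 657/2]
2. C_y = -9/2  [line -5·x + 18·y + 157/2 = 0 ∩ |CB|² = 657/2]
   → C = (-1/2, -9/2)
3. E_x = -9/8  [2·signedArea(EFD) = 105/4 ∩ 2·signedArea(ECB) = -105/4]
4. E_y = 3/8  [2·signedArea(EFD) = 105/4 ∩ 2·signedArea(ECB) = -105/4]
   → E = (-9/8, 3/8)

C = (-1/2, -9/2)
E = (-9/8, 3/8)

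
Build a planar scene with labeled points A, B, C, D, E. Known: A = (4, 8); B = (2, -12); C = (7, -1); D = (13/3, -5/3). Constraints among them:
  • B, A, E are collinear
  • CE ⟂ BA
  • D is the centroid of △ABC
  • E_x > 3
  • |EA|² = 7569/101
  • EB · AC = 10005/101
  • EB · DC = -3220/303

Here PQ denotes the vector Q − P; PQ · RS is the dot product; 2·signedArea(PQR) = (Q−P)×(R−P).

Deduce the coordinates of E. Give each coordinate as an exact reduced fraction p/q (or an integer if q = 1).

1. E_x = 317/101  [B, A, E are collinear ∩ CE ⟂ BA]
2. E_y = -62/101  [B, A, E are collinear ∩ CE ⟂ BA]
   → E = (317/101, -62/101)

E = (317/101, -62/101)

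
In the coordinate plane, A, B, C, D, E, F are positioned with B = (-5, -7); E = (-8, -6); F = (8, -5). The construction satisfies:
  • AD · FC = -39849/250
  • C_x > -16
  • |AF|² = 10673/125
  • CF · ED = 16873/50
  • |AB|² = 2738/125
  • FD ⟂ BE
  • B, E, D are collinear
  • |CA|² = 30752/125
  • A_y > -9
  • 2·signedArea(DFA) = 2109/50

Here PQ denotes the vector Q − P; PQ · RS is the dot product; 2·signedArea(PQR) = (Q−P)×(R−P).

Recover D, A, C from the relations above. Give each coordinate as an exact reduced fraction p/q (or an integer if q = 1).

1. D_x = 61/10  [B, E, D are collinear ∩ FD ⟂ BE]
2. D_y = -107/10  [B, E, D are collinear ∩ FD ⟂ BE]
   → D = (61/10, -107/10)
3. A_x = -14/25  [line -57/10·x + 19/10·y + 323/25 = 0 ∩ |AB|² = 2738/125]
4. A_y = -212/25  [line -57/10·x + 19/10·y + 323/25 = 0 ∩ |AB|² = 2738/125]
   → A = (-14/25, -212/25)
5. C_x = -386/25  [line 333/50·x + -111/50·y + 11877/125 = 0 ∩ |CA|² = 30752/125]
6. C_y = -88/25  [line 333/50·x + -111/50·y + 11877/125 = 0 ∩ |CA|² = 30752/125]
   → C = (-386/25, -88/25)

A = (-14/25, -212/25)
C = (-386/25, -88/25)
D = (61/10, -107/10)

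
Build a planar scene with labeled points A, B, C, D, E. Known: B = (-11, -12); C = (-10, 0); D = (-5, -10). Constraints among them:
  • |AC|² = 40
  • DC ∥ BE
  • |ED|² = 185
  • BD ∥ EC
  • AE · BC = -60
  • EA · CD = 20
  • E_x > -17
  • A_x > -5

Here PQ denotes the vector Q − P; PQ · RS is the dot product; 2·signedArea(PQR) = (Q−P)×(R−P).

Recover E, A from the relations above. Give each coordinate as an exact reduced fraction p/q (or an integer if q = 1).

1. E_x = -16  [BD ∥ EC ∩ DC ∥ BE]
2. E_y = -2  [BD ∥ EC ∩ DC ∥ BE]
   → E = (-16, -2)
3. A_x = -4  [AE · BC = -60 ∩ EA · CD = 20]
4. A_y = 2  [AE · BC = -60 ∩ EA · CD = 20]
   → A = (-4, 2)

A = (-4, 2)
E = (-16, -2)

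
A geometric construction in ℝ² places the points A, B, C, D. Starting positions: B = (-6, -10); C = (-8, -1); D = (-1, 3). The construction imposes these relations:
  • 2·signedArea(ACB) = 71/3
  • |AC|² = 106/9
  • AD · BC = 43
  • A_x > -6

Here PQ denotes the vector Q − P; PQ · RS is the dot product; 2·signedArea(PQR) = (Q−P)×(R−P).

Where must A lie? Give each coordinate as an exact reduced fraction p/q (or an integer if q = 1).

1. A_x = -5  [2·signedArea(ACB) = 71/3 ∩ AD · BC = 43]
2. A_y = -8/3  [2·signedArea(ACB) = 71/3 ∩ AD · BC = 43]
   → A = (-5, -8/3)

A = (-5, -8/3)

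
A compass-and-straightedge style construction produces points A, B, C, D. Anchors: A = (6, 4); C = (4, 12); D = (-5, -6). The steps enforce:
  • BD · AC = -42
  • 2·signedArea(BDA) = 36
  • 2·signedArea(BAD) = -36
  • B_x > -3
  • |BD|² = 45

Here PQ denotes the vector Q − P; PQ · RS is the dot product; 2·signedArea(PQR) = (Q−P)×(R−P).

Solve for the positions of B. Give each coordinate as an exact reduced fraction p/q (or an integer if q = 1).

1. B_x = -2  [2·signedArea(BAD) = -36 ∩ BD · AC = -42]
2. B_y = 0  [2·signedArea(BAD) = -36 ∩ BD · AC = -42]
   → B = (-2, 0)

B = (-2, 0)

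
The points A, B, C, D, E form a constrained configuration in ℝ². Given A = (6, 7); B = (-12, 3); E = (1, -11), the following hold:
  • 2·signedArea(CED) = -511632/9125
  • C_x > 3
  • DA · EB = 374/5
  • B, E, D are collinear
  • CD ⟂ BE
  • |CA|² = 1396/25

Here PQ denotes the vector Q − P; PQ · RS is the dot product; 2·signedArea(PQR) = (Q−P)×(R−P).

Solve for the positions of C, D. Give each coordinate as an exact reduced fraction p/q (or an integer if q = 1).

C = (4, -1/5)
D = (-5468/1825, -12221/1825)

1. D_x = -5468/1825  [B, E, D are collinear ∩ DA · EB = 374/5]
2. D_y = -12221/1825  [B, E, D are collinear ∩ DA · EB = 374/5]
   → D = (-5468/1825, -12221/1825)
3. C_x = 4  [2·signedArea(CED) = -511632/9125 ∩ CD ⟂ BE]
4. C_y = -1/5  [2·signedArea(CED) = -511632/9125 ∩ CD ⟂ BE]
   → C = (4, -1/5)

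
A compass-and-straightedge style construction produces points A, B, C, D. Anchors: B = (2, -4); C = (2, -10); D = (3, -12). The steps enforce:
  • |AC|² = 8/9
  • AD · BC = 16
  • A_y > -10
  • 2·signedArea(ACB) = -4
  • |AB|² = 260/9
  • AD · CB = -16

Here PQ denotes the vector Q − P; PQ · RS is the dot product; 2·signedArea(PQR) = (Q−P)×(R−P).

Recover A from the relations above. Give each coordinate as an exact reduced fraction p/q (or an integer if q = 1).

A = (8/3, -28/3)

1. A_x = 8/3  [AD · BC = 16 ∩ 2·signedArea(ACB) = -4]
2. A_y = -28/3  [AD · BC = 16 ∩ 2·signedArea(ACB) = -4]
   → A = (8/3, -28/3)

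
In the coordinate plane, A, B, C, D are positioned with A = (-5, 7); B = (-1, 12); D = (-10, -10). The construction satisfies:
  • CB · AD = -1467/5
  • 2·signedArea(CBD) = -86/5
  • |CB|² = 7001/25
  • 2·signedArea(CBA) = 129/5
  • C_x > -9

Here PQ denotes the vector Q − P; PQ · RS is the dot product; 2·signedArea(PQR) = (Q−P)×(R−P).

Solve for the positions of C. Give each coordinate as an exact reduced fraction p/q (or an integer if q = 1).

1. C_x = -8  [2·signedArea(CBA) = 129/5 ∩ 2·signedArea(CBD) = -86/5]
2. C_y = -16/5  [2·signedArea(CBA) = 129/5 ∩ 2·signedArea(CBD) = -86/5]
   → C = (-8, -16/5)

C = (-8, -16/5)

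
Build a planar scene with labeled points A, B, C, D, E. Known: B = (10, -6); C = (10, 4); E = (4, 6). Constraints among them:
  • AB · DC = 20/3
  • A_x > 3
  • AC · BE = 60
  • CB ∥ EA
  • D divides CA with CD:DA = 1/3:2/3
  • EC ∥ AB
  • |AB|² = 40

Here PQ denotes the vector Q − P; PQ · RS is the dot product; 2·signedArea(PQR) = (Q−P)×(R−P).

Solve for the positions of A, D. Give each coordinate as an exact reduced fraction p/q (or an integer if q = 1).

1. A_x = 4  [EC ∥ AB ∩ CB ∥ EA]
2. A_y = -4  [EC ∥ AB ∩ CB ∥ EA]
   → A = (4, -4)
3. D_x = 8  [D divides CA with CD:DA = 1/3:2/3]
4. D_y = 4/3  [D divides CA with CD:DA = 1/3:2/3]
   → D = (8, 4/3)

A = (4, -4)
D = (8, 4/3)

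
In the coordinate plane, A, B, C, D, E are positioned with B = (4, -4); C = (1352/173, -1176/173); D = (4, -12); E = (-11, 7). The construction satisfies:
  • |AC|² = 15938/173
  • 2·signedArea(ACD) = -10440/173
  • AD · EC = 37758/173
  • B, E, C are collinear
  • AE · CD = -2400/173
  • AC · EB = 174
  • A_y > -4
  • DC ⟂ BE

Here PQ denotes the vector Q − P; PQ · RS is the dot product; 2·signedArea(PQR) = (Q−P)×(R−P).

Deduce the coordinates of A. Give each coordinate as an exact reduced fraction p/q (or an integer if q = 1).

A = (-1, -3)

1. A_x = -1  [AC · EB = 174 ∩ AE · CD = -2400/173]
2. A_y = -3  [AC · EB = 174 ∩ AE · CD = -2400/173]
   → A = (-1, -3)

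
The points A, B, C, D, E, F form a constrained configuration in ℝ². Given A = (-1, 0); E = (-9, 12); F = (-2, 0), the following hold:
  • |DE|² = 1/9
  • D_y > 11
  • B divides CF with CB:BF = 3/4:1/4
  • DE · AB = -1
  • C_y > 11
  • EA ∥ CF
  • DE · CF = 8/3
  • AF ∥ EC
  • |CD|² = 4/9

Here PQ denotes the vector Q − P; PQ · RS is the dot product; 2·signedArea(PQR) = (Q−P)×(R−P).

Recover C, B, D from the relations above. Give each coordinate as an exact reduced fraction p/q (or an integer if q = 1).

1. C_x = -10  [EA ∥ CF ∩ AF ∥ EC]
2. C_y = 12  [EA ∥ CF ∩ AF ∥ EC]
   → C = (-10, 12)
3. B_x = -4  [B divides CF with CB:BF = 3/4:1/4]
4. B_y = 3  [B divides CF with CB:BF = 3/4:1/4]
   → B = (-4, 3)
5. D_x = -28/3  [DE · CF = 8/3 ∩ DE · AB = -1]
6. D_y = 12  [DE · CF = 8/3 ∩ DE · AB = -1]
   → D = (-28/3, 12)

B = (-4, 3)
C = (-10, 12)
D = (-28/3, 12)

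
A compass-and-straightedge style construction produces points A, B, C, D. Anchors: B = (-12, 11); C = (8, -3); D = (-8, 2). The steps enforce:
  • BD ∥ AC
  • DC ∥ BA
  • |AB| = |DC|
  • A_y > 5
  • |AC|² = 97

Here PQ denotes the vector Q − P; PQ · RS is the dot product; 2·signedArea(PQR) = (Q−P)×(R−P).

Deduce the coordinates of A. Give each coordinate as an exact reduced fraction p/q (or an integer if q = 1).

1. A_x = 4  [BD ∥ AC ∩ DC ∥ BA]
2. A_y = 6  [BD ∥ AC ∩ DC ∥ BA]
   → A = (4, 6)

A = (4, 6)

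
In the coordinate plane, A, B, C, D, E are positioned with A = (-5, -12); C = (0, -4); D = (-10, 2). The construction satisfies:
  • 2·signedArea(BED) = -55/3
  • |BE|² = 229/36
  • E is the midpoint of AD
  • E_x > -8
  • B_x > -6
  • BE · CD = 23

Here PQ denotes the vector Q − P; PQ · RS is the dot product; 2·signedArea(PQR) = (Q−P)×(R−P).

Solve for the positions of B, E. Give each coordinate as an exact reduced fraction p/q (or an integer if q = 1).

1. E_x = -15/2  [E is the midpoint of AD]
2. E_y = -5  [E is the midpoint of AD]
   → E = (-15/2, -5)
3. B_x = -5  [BE · CD = 23 ∩ 2·signedArea(BED) = -55/3]
4. B_y = -14/3  [BE · CD = 23 ∩ 2·signedArea(BED) = -55/3]
   → B = (-5, -14/3)

B = (-5, -14/3)
E = (-15/2, -5)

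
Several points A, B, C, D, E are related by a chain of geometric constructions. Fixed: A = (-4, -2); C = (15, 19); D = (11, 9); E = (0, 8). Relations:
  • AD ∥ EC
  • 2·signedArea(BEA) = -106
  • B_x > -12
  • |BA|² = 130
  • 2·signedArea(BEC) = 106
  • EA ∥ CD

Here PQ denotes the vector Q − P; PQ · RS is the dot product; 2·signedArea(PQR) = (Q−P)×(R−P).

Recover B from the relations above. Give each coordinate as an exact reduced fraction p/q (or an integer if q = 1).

1. B_x = -11  [2·signedArea(BEC) = 106 ∩ 2·signedArea(BEA) = -106]
2. B_y = 7  [2·signedArea(BEC) = 106 ∩ 2·signedArea(BEA) = -106]
   → B = (-11, 7)

B = (-11, 7)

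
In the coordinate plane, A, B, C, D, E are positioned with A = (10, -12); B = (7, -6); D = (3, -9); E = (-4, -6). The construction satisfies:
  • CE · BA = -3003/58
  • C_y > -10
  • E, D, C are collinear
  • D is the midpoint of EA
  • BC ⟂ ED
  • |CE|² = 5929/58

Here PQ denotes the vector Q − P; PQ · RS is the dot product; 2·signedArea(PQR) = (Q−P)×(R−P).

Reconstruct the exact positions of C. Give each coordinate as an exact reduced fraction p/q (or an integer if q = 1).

1. C_x = 307/58  [E, D, C are collinear ∩ BC ⟂ ED]
2. C_y = -579/58  [E, D, C are collinear ∩ BC ⟂ ED]
   → C = (307/58, -579/58)

C = (307/58, -579/58)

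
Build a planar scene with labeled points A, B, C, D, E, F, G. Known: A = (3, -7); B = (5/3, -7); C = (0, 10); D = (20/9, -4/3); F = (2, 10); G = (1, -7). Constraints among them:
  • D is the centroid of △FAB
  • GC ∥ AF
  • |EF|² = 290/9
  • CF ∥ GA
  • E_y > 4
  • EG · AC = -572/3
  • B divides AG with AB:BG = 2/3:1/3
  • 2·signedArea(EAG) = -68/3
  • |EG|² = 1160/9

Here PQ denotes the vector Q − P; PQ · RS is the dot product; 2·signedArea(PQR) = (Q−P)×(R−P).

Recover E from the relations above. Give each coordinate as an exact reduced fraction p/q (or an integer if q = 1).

1. E_x = 5/3  [EG · AC = -572/3 ∩ 2·signedArea(EAG) = -68/3]
2. E_y = 13/3  [EG · AC = -572/3 ∩ 2·signedArea(EAG) = -68/3]
   → E = (5/3, 13/3)

E = (5/3, 13/3)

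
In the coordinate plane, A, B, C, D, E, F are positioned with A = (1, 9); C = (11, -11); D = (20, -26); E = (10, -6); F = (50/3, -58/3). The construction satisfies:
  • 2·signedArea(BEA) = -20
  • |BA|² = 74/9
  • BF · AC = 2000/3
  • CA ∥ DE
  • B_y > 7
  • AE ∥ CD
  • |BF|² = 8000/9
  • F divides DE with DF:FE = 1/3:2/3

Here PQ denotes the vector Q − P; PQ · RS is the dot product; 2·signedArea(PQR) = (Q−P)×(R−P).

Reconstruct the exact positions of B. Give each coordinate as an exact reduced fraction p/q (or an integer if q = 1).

B = (10/3, 22/3)

1. B_x = 10/3  [BF · AC = 2000/3 ∩ 2·signedArea(BEA) = -20]
2. B_y = 22/3  [BF · AC = 2000/3 ∩ 2·signedArea(BEA) = -20]
   → B = (10/3, 22/3)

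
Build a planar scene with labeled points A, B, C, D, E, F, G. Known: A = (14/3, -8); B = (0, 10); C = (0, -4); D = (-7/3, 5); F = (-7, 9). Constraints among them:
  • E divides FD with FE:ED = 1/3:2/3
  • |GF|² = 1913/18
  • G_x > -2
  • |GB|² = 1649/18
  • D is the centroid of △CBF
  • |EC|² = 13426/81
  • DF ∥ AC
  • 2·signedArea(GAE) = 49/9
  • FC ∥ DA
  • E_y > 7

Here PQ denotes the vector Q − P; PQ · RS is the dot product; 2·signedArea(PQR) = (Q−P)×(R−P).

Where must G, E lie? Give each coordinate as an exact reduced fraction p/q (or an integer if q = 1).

E = (-49/9, 23/3)
G = (-7/6, 1/2)

1. E_x = -49/9  [E divides FD with FE:ED = 1/3:2/3]
2. E_y = 23/3  [E divides FD with FE:ED = 1/3:2/3]
   → E = (-49/9, 23/3)
3. G_x = -7/6  [line -47/3·x + -91/9·y + -119/9 = 0 ∩ |GF|² = 1913/18]
4. G_y = 1/2  [line -47/3·x + -91/9·y + -119/9 = 0 ∩ |GF|² = 1913/18]
   → G = (-7/6, 1/2)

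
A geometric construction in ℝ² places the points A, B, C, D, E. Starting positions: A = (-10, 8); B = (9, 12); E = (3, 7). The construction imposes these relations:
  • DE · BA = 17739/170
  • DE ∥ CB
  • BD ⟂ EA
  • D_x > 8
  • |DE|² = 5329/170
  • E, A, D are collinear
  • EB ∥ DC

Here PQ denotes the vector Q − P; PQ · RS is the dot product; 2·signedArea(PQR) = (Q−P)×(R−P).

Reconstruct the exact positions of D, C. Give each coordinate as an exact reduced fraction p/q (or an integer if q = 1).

C = (2479/170, 1967/170)
D = (1459/170, 1117/170)

1. D_x = 1459/170  [E, A, D are collinear ∩ BD ⟂ EA]
2. D_y = 1117/170  [E, A, D are collinear ∩ BD ⟂ EA]
   → D = (1459/170, 1117/170)
3. C_x = 2479/170  [DE ∥ CB ∩ EB ∥ DC]
4. C_y = 1967/170  [DE ∥ CB ∩ EB ∥ DC]
   → C = (2479/170, 1967/170)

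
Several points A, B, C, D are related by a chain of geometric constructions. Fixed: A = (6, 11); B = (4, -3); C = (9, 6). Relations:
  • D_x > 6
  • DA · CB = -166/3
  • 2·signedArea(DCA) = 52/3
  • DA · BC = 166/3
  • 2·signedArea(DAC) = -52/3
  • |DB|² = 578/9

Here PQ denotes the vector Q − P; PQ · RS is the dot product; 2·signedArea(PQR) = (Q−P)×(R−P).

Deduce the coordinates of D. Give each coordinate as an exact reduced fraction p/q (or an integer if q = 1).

1. D_x = 19/3  [2·signedArea(DCA) = 52/3 ∩ DA · CB = -166/3]
2. D_y = 14/3  [2·signedArea(DCA) = 52/3 ∩ DA · CB = -166/3]
   → D = (19/3, 14/3)

D = (19/3, 14/3)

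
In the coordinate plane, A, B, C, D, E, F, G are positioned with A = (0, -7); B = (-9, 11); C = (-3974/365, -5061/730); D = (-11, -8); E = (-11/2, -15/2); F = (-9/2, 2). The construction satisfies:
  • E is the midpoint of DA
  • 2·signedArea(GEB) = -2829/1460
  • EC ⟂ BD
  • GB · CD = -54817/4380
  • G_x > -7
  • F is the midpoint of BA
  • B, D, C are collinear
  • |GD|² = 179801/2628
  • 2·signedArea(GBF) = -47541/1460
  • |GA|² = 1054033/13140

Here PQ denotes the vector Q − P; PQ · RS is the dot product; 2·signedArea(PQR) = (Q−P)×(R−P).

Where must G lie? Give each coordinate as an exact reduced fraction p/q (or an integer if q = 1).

1. G_x = -7259/1095  [2·signedArea(GBF) = -47541/1460 ∩ 2·signedArea(GEB) = -2829/1460]
2. G_y = -2141/2190  [2·signedArea(GBF) = -47541/1460 ∩ 2·signedArea(GEB) = -2829/1460]
   → G = (-7259/1095, -2141/2190)

G = (-7259/1095, -2141/2190)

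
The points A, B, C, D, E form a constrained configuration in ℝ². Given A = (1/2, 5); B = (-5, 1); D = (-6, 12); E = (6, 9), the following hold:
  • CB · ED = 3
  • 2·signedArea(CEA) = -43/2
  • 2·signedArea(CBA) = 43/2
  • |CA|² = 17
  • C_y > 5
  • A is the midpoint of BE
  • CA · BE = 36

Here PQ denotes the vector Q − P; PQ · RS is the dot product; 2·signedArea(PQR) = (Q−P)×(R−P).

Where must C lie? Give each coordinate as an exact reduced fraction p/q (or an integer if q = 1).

1. C_x = -7/2  [CB · ED = 3 ∩ 2·signedArea(CBA) = 43/2]
2. C_y = 6  [CB · ED = 3 ∩ 2·signedArea(CBA) = 43/2]
   → C = (-7/2, 6)

C = (-7/2, 6)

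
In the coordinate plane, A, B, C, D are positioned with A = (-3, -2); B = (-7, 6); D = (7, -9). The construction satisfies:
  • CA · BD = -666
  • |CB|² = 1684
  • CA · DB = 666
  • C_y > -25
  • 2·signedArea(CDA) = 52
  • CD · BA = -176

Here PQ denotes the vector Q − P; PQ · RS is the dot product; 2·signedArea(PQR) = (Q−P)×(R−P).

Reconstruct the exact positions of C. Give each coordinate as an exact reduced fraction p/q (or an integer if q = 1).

1. C_x = 21  [2·signedArea(CDA) = 52 ∩ CD · BA = -176]
2. C_y = -24  [2·signedArea(CDA) = 52 ∩ CD · BA = -176]
   → C = (21, -24)

C = (21, -24)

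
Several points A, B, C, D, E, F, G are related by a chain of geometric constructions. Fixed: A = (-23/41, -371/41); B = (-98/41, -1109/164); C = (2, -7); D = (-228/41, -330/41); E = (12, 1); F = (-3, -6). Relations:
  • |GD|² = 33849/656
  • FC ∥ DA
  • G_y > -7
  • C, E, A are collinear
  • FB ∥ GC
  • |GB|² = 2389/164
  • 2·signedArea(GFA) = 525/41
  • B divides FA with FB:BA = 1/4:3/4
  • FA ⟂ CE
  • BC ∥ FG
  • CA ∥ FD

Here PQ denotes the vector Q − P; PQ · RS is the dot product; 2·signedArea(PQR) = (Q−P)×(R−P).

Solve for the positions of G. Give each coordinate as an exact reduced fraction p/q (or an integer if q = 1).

1. G_x = 57/41  [FB ∥ GC ∩ BC ∥ FG]
2. G_y = -1023/164  [FB ∥ GC ∩ BC ∥ FG]
   → G = (57/41, -1023/164)

G = (57/41, -1023/164)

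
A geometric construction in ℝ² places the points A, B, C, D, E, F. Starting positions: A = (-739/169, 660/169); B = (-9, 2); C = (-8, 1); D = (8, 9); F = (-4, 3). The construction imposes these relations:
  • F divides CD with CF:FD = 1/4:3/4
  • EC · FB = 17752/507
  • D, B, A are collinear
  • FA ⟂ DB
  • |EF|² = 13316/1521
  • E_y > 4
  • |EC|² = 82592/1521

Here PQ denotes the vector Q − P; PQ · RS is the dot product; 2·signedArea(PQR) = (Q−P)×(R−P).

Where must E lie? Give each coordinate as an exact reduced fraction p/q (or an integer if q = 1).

1. E_x = -908/507  [line 5·x + 1·y + 2021/507 = 0 ∩ |EC|² = 82592/1521]
2. E_y = 2519/507  [line 5·x + 1·y + 2021/507 = 0 ∩ |EC|² = 82592/1521]
   → E = (-908/507, 2519/507)

E = (-908/507, 2519/507)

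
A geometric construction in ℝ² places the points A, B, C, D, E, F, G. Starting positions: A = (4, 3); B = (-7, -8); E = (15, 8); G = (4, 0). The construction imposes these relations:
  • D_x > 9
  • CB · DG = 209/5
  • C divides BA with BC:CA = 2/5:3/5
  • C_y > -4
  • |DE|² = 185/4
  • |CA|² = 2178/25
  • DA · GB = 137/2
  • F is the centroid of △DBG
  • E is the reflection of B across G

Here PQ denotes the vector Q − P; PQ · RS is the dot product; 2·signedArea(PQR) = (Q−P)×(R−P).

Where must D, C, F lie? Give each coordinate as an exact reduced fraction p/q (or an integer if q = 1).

1. D_x = 19/2  [line 11·x + 8·y + -273/2 = 0 ∩ |DE|² = 185/4]
2. D_y = 4  [line 11·x + 8·y + -273/2 = 0 ∩ |DE|² = 185/4]
   → D = (19/2, 4)
3. C_x = -13/5  [C divides BA with BC:CA = 2/5:3/5]
4. C_y = -18/5  [C divides BA with BC:CA = 2/5:3/5]
   → C = (-13/5, -18/5)
5. F_x = 13/6  [F is the centroid of △DBG]
6. F_y = -4/3  [F is the centroid of △DBG]
   → F = (13/6, -4/3)

C = (-13/5, -18/5)
D = (19/2, 4)
F = (13/6, -4/3)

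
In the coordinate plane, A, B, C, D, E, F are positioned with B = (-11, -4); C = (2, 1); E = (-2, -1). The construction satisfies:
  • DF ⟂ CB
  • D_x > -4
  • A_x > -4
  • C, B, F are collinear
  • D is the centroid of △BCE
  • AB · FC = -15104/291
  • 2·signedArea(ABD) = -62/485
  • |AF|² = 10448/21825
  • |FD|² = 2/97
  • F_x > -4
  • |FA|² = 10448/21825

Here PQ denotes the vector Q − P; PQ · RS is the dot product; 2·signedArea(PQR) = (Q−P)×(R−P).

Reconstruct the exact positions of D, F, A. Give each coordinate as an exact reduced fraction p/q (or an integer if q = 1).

A = (-294/97, -543/485)
D = (-11/3, -4/3)
F = (-1082/291, -349/291)

1. D_x = -11/3  [D is the centroid of △BCE]
2. D_y = -4/3  [D is the centroid of △BCE]
   → D = (-11/3, -4/3)
3. F_x = -1082/291  [C, B, F are collinear ∩ DF ⟂ CB]
4. F_y = -349/291  [C, B, F are collinear ∩ DF ⟂ CB]
   → F = (-1082/291, -349/291)
5. A_x = -294/97  [2·signedArea(ABD) = -62/485 ∩ AB · FC = -15104/291]
6. A_y = -543/485  [2·signedArea(ABD) = -62/485 ∩ AB · FC = -15104/291]
   → A = (-294/97, -543/485)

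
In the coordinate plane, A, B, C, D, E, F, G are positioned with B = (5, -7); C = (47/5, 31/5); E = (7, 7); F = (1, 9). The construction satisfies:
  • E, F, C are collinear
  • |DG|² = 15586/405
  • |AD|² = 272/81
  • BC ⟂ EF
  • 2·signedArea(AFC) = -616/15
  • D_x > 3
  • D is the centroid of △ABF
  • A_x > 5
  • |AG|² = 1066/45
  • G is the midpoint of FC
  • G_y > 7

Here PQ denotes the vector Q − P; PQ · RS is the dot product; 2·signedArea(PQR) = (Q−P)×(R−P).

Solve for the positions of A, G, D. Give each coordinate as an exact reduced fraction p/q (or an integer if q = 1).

A = (77/15, 41/15)
D = (167/45, 71/45)
G = (26/5, 38/5)

1. G_x = 26/5  [G is the midpoint of FC]
2. G_y = 38/5  [G is the midpoint of FC]
   → G = (26/5, 38/5)
3. A_x = 77/15  [line 14/5·x + 42/5·y + -112/3 = 0 ∩ |AG|² = 1066/45]
4. A_y = 41/15  [line 14/5·x + 42/5·y + -112/3 = 0 ∩ |AG|² = 1066/45]
   → A = (77/15, 41/15)
5. D_x = 167/45  [D is the centroid of △ABF]
6. D_y = 71/45  [D is the centroid of △ABF]
   → D = (167/45, 71/45)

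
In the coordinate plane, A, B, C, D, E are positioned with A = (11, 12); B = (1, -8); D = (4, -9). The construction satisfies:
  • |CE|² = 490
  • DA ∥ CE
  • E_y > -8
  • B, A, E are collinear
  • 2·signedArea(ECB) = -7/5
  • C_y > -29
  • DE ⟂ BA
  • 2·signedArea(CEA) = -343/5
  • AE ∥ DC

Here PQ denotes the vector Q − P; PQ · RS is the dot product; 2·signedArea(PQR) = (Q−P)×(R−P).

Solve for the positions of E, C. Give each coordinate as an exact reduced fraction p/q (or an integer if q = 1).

C = (-29/5, -143/5)
E = (6/5, -38/5)

1. E_x = 6/5  [B, A, E are collinear ∩ DE ⟂ BA]
2. E_y = -38/5  [B, A, E are collinear ∩ DE ⟂ BA]
   → E = (6/5, -38/5)
3. C_x = -29/5  [DA ∥ CE ∩ AE ∥ DC]
4. C_y = -143/5  [DA ∥ CE ∩ AE ∥ DC]
   → C = (-29/5, -143/5)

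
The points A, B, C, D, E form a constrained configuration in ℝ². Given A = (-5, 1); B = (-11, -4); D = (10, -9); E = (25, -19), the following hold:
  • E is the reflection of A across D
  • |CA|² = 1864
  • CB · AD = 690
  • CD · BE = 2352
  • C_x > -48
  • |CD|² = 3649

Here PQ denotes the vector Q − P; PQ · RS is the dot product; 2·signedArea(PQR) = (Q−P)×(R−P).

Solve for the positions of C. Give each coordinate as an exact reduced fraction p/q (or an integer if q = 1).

1. C_x = -47  [CD · BE = 2352 ∩ CB · AD = 690]
2. C_y = 11  [CD · BE = 2352 ∩ CB · AD = 690]
   → C = (-47, 11)

C = (-47, 11)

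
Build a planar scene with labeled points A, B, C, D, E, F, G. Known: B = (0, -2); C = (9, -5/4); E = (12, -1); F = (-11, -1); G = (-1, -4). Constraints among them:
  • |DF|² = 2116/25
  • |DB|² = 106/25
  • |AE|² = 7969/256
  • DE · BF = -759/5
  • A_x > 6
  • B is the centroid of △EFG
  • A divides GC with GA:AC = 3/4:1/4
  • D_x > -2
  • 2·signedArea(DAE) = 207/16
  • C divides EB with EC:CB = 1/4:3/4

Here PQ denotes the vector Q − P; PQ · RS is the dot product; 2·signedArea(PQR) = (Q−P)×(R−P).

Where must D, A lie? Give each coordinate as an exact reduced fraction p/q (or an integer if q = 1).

1. A_x = 13/2  [A divides GC with GA:AC = 3/4:1/4]
2. A_y = -31/16  [A divides GC with GA:AC = 3/4:1/4]
   → A = (13/2, -31/16)
3. D_x = -9/5  [2·signedArea(DAE) = 207/16 ∩ DE · BF = -759/5]
4. D_y = -1  [2·signedArea(DAE) = 207/16 ∩ DE · BF = -759/5]
   → D = (-9/5, -1)

A = (13/2, -31/16)
D = (-9/5, -1)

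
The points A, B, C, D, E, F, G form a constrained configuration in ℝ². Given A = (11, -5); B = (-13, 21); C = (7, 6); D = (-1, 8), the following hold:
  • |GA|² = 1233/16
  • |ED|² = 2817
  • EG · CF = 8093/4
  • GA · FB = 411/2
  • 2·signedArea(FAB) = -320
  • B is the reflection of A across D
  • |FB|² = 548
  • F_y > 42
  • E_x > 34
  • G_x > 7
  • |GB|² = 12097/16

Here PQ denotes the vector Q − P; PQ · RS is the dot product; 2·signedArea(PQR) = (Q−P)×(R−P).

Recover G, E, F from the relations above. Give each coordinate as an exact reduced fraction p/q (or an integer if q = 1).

E = (35, -31)
F = (-21, 43)
G = (8, 13/4)

1. F_x = -21  [line -26·x + -24·y + 486 = 0 ∩ |FB|² = 548]
2. F_y = 43  [line -26·x + -24·y + 486 = 0 ∩ |FB|² = 548]
   → F = (-21, 43)
3. G_x = 8  [line -8·x + 22·y + -15/2 = 0 ∩ |GA|² = 1233/16]
4. G_y = 13/4  [line -8·x + 22·y + -15/2 = 0 ∩ |GA|² = 1233/16]
   → G = (8, 13/4)
5. E_x = 35  [line 28·x + -37·y + -2127 = 0 ∩ |ED|² = 2817]
6. E_y = -31  [line 28·x + -37·y + -2127 = 0 ∩ |ED|² = 2817]
   → E = (35, -31)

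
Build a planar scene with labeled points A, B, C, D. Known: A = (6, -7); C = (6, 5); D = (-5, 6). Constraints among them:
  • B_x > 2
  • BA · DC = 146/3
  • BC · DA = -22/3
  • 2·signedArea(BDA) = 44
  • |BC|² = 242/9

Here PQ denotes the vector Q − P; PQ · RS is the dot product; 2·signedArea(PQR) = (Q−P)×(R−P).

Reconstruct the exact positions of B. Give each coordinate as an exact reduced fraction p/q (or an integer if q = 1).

B = (7/3, 4/3)

1. B_x = 7/3  [BA · DC = 146/3 ∩ 2·signedArea(BDA) = 44]
2. B_y = 4/3  [BA · DC = 146/3 ∩ 2·signedArea(BDA) = 44]
   → B = (7/3, 4/3)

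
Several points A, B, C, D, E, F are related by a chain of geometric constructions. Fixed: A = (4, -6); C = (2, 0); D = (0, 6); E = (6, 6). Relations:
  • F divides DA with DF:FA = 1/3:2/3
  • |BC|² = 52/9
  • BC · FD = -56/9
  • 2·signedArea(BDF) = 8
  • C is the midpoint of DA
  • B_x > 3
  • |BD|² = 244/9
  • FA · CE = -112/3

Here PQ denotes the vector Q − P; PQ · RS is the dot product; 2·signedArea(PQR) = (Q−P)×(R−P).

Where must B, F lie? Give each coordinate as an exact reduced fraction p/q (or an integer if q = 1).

1. F_x = 4/3  [F divides DA with DF:FA = 1/3:2/3]
2. F_y = 2  [F divides DA with DF:FA = 1/3:2/3]
   → F = (4/3, 2)
3. B_x = 10/3  [2·signedArea(BDF) = 8 ∩ BC · FD = -56/9]
4. B_y = 2  [2·signedArea(BDF) = 8 ∩ BC · FD = -56/9]
   → B = (10/3, 2)

B = (10/3, 2)
F = (4/3, 2)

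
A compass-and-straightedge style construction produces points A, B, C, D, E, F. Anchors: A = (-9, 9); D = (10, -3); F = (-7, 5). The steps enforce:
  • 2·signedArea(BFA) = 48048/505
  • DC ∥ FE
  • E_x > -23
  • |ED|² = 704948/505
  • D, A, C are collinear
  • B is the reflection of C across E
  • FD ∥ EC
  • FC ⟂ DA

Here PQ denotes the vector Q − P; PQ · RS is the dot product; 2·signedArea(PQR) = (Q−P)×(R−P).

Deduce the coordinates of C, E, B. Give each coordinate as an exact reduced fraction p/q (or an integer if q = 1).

1. C_x = -2911/505  [D, A, C are collinear ∩ FC ⟂ DA]
2. C_y = 3513/505  [D, A, C are collinear ∩ FC ⟂ DA]
   → C = (-2911/505, 3513/505)
3. E_x = -11496/505  [FD ∥ EC ∩ DC ∥ FE]
4. E_y = 7553/505  [FD ∥ EC ∩ DC ∥ FE]
   → E = (-11496/505, 7553/505)
5. B_x = -20081/505  [B is the reflection of C across E]
6. B_y = 11593/505  [B is the reflection of C across E]
   → B = (-20081/505, 11593/505)

B = (-20081/505, 11593/505)
C = (-2911/505, 3513/505)
E = (-11496/505, 7553/505)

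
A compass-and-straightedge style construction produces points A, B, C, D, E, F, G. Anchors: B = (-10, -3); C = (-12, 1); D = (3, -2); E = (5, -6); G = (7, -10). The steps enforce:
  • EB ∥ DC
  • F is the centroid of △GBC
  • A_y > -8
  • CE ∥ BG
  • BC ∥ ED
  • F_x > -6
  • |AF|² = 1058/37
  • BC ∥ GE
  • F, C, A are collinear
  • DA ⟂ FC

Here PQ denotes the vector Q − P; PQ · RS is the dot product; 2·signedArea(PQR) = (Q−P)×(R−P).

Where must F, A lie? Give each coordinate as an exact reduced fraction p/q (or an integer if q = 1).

1. F_x = -5  [F is the centroid of △GBC]
2. F_y = -4  [F is the centroid of △GBC]
   → F = (-5, -4)
3. A_x = -24/37  [F, C, A are collinear ∩ DA ⟂ FC]
4. A_y = -263/37  [F, C, A are collinear ∩ DA ⟂ FC]
   → A = (-24/37, -263/37)

A = (-24/37, -263/37)
F = (-5, -4)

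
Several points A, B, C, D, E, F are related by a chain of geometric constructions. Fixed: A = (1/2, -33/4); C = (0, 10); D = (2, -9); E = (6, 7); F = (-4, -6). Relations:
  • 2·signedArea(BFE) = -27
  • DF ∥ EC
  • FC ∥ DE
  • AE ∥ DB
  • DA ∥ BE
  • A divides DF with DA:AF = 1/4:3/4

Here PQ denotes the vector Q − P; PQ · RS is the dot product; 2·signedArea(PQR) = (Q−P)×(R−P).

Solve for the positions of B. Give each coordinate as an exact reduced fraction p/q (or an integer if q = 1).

1. B_x = 15/2  [DA ∥ BE ∩ AE ∥ DB]
2. B_y = 25/4  [DA ∥ BE ∩ AE ∥ DB]
   → B = (15/2, 25/4)

B = (15/2, 25/4)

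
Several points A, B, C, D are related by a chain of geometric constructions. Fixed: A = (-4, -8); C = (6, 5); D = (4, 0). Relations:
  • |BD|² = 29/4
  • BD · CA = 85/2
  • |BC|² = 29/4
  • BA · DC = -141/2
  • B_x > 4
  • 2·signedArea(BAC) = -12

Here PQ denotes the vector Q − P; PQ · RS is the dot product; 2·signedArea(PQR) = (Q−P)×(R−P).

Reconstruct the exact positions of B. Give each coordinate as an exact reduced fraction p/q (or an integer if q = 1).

B = (5, 5/2)

1. B_x = 5  [2·signedArea(BAC) = -12 ∩ BA · DC = -141/2]
2. B_y = 5/2  [2·signedArea(BAC) = -12 ∩ BA · DC = -141/2]
   → B = (5, 5/2)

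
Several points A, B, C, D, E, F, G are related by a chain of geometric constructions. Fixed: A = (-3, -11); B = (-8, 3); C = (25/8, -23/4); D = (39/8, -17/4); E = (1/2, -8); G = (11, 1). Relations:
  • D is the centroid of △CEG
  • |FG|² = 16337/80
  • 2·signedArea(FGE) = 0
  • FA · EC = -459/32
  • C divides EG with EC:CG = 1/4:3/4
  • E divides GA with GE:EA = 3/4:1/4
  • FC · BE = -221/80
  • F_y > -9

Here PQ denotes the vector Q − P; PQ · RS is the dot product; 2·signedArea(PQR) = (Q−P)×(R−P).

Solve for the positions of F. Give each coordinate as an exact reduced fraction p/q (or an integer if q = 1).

F = (3/20, -83/10)

1. F_x = 3/20  [2·signedArea(FGE) = 0 ∩ FC · BE = -221/80]
2. F_y = -83/10  [2·signedArea(FGE) = 0 ∩ FC · BE = -221/80]
   → F = (3/20, -83/10)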